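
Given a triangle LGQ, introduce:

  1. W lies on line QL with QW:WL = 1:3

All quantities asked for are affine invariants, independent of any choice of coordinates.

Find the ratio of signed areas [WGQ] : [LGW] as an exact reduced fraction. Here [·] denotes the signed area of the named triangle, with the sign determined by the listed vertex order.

Assign L = (0, 0), G = (1, 0), Q = (0, 1) — the answer is frame-independent, so this choice is without loss of generality.
1. W lies on line QL with QW:WL = 1:3 ⇒ W = (0, 3/4)
2·[WGQ] = 1/4, 2·[LGW] = 3/4
[WGQ]:[LGW] = 1/4:3/4 = 1/3

[WGQ]:[LGW] = 1/3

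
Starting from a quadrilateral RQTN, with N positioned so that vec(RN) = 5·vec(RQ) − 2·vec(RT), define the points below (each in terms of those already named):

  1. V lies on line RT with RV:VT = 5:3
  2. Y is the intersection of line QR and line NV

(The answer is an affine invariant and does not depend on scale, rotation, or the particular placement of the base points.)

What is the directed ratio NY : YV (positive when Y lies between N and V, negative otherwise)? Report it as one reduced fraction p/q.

Choose coordinates R = (0, 0), Q = (1, 0), T = (0, 1), N = (5, -2).
1. V lies on line RT with RV:VT = 5:3 ⇒ V = (0, 5/8)
2. Y is the intersection of line QR and line NV ⇒ Y = (25/21, 0)
Y = N + t·(V−N) with t = 16/21, so NY:YV = t:(1−t) = 16/21:5/21

NY:YV = 16/5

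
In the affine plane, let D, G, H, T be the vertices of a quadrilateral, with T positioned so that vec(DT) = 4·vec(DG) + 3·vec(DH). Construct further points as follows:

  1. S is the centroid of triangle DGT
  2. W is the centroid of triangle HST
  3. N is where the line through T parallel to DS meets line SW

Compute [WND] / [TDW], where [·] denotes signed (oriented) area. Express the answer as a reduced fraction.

[WND]:[TDW] = -1/9

Set D = (0, 0), G = (1, 0), H = (0, 1), T = (4, 3); any affine frame gives the same invariant.
1. S is the centroid of triangle DGT ⇒ S = (5/3, 1)
2. W is the centroid of triangle HST ⇒ W = (17/9, 5/3)
3. N is where the line through T parallel to DS meets line SW ⇒ N = (23/12, 7/4)
2·[WND] = 1/9, 2·[TDW] = -1
[WND]:[TDW] = 1/9:-1 = -1/9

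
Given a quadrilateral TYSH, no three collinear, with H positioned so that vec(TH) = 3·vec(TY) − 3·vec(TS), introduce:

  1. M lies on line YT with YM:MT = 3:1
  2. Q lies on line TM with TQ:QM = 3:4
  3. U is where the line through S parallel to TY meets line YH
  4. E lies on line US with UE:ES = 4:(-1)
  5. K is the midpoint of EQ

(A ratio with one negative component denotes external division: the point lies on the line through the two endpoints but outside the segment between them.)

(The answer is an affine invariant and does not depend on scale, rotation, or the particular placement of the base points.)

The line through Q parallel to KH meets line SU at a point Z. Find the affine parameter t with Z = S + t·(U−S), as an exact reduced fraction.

Work in coordinates with T = (0, 0), Y = (1, 0), S = (0, 1), H = (3, -3).
1. M lies on line YT with YM:MT = 3:1 ⇒ M = (1/4, 0)
2. Q lies on line TM with TQ:QM = 3:4 ⇒ Q = (3/28, 0)
3. U is where the line through S parallel to TY meets line YH ⇒ U = (1/3, 1)
4. E lies on line US with UE:ES = 4:(-1) ⇒ E = (-1/9, 1)
5. K is the midpoint of EQ ⇒ K = (-1/504, 1/2)
through Q parallel to KH: direction (1513/504, -7/2); meets SU at Z = (-331/441, 1)
Z = S + t·(U−S) with t = -331/147

t = -331/147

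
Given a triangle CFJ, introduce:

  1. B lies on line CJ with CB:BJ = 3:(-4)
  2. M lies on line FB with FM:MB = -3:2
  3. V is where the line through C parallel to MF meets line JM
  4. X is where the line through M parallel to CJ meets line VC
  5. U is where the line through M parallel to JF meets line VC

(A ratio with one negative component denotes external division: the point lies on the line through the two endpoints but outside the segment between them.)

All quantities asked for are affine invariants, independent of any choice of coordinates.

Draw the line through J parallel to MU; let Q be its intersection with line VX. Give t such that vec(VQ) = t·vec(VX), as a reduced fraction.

t = -1/2

Set C = (0, 0), F = (1, 0), J = (0, 1); any affine frame gives the same invariant.
1. B lies on line CJ with CB:BJ = 3:(-4) ⇒ B = (0, -3)
2. M lies on line FB with FM:MB = -3:2 ⇒ M = (-2, -9)
3. V is where the line through C parallel to MF meets line JM ⇒ V = (-1/2, -3/2)
4. X is where the line through M parallel to CJ meets line VC ⇒ X = (-2, -6)
5. U is where the line through M parallel to JF meets line VC ⇒ U = (-11/4, -33/4)
through J parallel to MU: direction (-3/4, 3/4); meets VX at Q = (1/4, 3/4)
Q = V + t·(X−V) with t = -1/2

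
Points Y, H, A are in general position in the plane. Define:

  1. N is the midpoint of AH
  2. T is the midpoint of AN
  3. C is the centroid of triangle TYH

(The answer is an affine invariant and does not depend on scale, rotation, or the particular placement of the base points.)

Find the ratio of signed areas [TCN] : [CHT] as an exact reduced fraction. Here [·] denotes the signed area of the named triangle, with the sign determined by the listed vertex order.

[TCN]:[CHT] = 1/3

Choose coordinates Y = (0, 0), H = (1, 0), A = (0, 1).
1. N is the midpoint of AH ⇒ N = (1/2, 1/2)
2. T is the midpoint of AN ⇒ T = (1/4, 3/4)
3. C is the centroid of triangle TYH ⇒ C = (5/12, 1/4)
2·[TCN] = 1/12, 2·[CHT] = 1/4
[TCN]:[CHT] = 1/12:1/4 = 1/3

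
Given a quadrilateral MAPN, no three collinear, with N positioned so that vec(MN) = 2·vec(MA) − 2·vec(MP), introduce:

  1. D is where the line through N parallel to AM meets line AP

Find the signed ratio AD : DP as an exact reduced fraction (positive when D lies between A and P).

Choose coordinates M = (0, 0), A = (1, 0), P = (0, 1), N = (2, -2).
1. D is where the line through N parallel to AM meets line AP ⇒ D = (3, -2)
D = A + t·(P−A) with t = -2, so AD:DP = t:(1−t) = -2:3

AD:DP = -2/3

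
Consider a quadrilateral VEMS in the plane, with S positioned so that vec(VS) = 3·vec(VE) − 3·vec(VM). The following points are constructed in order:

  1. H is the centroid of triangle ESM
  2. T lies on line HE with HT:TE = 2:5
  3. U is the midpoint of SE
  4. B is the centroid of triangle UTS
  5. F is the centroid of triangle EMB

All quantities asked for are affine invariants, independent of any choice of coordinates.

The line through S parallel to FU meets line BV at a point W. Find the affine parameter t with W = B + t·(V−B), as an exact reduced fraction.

t = 4/33

Assign V = (0, 0), E = (1, 0), M = (0, 1), S = (3, -3) — the answer is frame-independent, so this choice is without loss of generality.
1. H is the centroid of triangle ESM ⇒ H = (4/3, -2/3)
2. T lies on line HE with HT:TE = 2:5 ⇒ T = (26/21, -10/21)
3. U is the midpoint of SE ⇒ U = (2, -3/2)
4. B is the centroid of triangle UTS ⇒ B = (131/63, -209/126)
5. F is the centroid of triangle EMB ⇒ F = (194/189, -83/378)
through S parallel to FU: direction (184/189, -242/189); meets BV at W = (3799/2079, -551/378)
W = B + t·(V−B) with t = 4/33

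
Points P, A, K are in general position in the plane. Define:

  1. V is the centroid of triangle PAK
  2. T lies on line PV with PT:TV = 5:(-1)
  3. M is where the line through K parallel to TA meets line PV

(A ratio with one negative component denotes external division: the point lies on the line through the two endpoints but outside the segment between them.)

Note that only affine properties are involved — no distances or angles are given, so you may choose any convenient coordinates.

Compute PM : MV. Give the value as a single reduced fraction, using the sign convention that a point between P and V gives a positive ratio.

PM:MV = -7/3

Assign P = (0, 0), A = (1, 0), K = (0, 1) — the answer is frame-independent, so this choice is without loss of generality.
1. V is the centroid of triangle PAK ⇒ V = (1/3, 1/3)
2. T lies on line PV with PT:TV = 5:(-1) ⇒ T = (5/12, 5/12)
3. M is where the line through K parallel to TA meets line PV ⇒ M = (7/12, 7/12)
M = P + t·(V−P) with t = 7/4, so PM:MV = t:(1−t) = 7/4:-3/4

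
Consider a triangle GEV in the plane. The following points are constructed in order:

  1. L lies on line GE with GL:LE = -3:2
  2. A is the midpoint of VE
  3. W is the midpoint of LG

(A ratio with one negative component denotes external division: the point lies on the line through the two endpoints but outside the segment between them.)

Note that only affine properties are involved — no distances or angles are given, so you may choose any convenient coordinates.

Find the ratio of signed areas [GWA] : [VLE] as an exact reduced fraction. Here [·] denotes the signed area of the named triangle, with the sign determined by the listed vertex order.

[GWA]:[VLE] = -3/8

Set G = (0, 0), E = (1, 0), V = (0, 1); any affine frame gives the same invariant.
1. L lies on line GE with GL:LE = -3:2 ⇒ L = (3, 0)
2. A is the midpoint of VE ⇒ A = (1/2, 1/2)
3. W is the midpoint of LG ⇒ W = (3/2, 0)
2·[GWA] = 3/4, 2·[VLE] = -2
[GWA]:[VLE] = 3/4:-2 = -3/8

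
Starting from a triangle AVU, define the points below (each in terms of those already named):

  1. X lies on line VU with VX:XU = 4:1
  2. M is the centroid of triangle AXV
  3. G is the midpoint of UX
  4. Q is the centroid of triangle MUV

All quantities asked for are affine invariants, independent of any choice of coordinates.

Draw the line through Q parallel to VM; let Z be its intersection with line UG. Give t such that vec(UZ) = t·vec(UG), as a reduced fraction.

t = 20/3

Choose coordinates A = (0, 0), V = (1, 0), U = (0, 1).
1. X lies on line VU with VX:XU = 4:1 ⇒ X = (1/5, 4/5)
2. M is the centroid of triangle AXV ⇒ M = (2/5, 4/15)
3. G is the midpoint of UX ⇒ G = (1/10, 9/10)
4. Q is the centroid of triangle MUV ⇒ Q = (7/15, 19/45)
through Q parallel to VM: direction (-3/5, 4/15); meets UG at Z = (2/3, 1/3)
Z = U + t·(G−U) with t = 20/3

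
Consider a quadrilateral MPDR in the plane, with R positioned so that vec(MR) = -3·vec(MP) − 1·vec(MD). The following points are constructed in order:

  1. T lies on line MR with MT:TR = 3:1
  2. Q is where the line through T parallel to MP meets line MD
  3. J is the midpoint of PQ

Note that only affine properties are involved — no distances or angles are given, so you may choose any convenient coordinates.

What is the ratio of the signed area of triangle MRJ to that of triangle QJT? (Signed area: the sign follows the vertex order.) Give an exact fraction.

Assign M = (0, 0), P = (1, 0), D = (0, 1), R = (-3, -1) — the answer is frame-independent, so this choice is without loss of generality.
1. T lies on line MR with MT:TR = 3:1 ⇒ T = (-9/4, -3/4)
2. Q is where the line through T parallel to MP meets line MD ⇒ Q = (0, -3/4)
3. J is the midpoint of PQ ⇒ J = (1/2, -3/8)
2·[MRJ] = 13/8, 2·[QJT] = 27/32
[MRJ]:[QJT] = 13/8:27/32 = 52/27

[MRJ]:[QJT] = 52/27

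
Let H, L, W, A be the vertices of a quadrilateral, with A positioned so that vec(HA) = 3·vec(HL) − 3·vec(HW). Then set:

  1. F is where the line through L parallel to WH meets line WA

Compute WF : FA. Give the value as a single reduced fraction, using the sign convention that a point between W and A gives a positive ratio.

WF:FA = 1/2

Assign H = (0, 0), L = (1, 0), W = (0, 1), A = (3, -3) — the answer is frame-independent, so this choice is without loss of generality.
1. F is where the line through L parallel to WH meets line WA ⇒ F = (1, -1/3)
F = W + t·(A−W) with t = 1/3, so WF:FA = t:(1−t) = 1/3:2/3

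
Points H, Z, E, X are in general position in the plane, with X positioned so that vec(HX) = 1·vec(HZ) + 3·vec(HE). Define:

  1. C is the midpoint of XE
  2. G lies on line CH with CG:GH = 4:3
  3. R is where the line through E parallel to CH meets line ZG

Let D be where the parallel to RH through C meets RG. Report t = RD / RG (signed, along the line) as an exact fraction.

t = 7/3

Set H = (0, 0), Z = (1, 0), E = (0, 1), X = (1, 3); any affine frame gives the same invariant.
1. C is the midpoint of XE ⇒ C = (1/2, 2)
2. G lies on line CH with CG:GH = 4:3 ⇒ G = (3/14, 6/7)
3. R is where the line through E parallel to CH meets line ZG ⇒ R = (1/56, 15/14)
through C parallel to RH: direction (-1/56, -15/14); meets RG at D = (10/21, 4/7)
D = R + t·(G−R) with t = 7/3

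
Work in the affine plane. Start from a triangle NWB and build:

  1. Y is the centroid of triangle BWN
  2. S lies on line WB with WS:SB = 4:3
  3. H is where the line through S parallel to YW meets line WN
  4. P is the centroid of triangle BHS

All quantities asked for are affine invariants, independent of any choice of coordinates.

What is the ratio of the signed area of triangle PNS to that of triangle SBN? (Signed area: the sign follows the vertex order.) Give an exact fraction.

[PNS]:[SBN] = -23/63

Work in coordinates with N = (0, 0), W = (1, 0), B = (0, 1).
1. Y is the centroid of triangle BWN ⇒ Y = (1/3, 1/3)
2. S lies on line WB with WS:SB = 4:3 ⇒ S = (3/7, 4/7)
3. H is where the line through S parallel to YW meets line WN ⇒ H = (11/7, 0)
4. P is the centroid of triangle BHS ⇒ P = (2/3, 11/21)
2·[PNS] = -23/147, 2·[SBN] = 3/7
[PNS]:[SBN] = -23/147:3/7 = -23/63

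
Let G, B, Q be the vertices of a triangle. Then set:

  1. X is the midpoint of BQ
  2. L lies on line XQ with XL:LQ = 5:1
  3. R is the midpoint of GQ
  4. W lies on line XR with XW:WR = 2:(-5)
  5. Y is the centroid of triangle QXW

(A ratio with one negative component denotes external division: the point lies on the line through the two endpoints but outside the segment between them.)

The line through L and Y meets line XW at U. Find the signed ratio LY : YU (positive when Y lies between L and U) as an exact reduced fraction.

Choose coordinates G = (0, 0), B = (1, 0), Q = (0, 1).
1. X is the midpoint of BQ ⇒ X = (1/2, 1/2)
2. L lies on line XQ with XL:LQ = 5:1 ⇒ L = (1/12, 11/12)
3. R is the midpoint of GQ ⇒ R = (0, 1/2)
4. W lies on line XR with XW:WR = 2:(-5) ⇒ W = (5/6, 1/2)
5. Y is the centroid of triangle QXW ⇒ Y = (4/9, 2/3)
line LY meets XW at U = (37/54, 1/2)
Y = L + t·(U−L) with t = 3/5, so LY:YU = 3/5:2/5

LY:YU = 3/2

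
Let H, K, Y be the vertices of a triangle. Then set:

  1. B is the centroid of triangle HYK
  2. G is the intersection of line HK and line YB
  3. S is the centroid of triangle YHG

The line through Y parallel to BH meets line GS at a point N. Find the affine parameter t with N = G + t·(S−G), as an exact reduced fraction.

Work in coordinates with H = (0, 0), K = (1, 0), Y = (0, 1).
1. B is the centroid of triangle HYK ⇒ B = (1/3, 1/3)
2. G is the intersection of line HK and line YB ⇒ G = (1/2, 0)
3. S is the centroid of triangle YHG ⇒ S = (1/6, 1/3)
through Y parallel to BH: direction (-1/3, -1/3); meets GS at N = (-1/4, 3/4)
N = G + t·(S−G) with t = 9/4

t = 9/4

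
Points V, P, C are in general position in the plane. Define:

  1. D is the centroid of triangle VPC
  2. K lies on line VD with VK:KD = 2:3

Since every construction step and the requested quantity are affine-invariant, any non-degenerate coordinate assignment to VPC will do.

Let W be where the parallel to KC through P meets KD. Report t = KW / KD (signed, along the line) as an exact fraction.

t = 11/3

Assign V = (0, 0), P = (1, 0), C = (0, 1) — the answer is frame-independent, so this choice is without loss of generality.
1. D is the centroid of triangle VPC ⇒ D = (1/3, 1/3)
2. K lies on line VD with VK:KD = 2:3 ⇒ K = (2/15, 2/15)
through P parallel to KC: direction (-2/15, 13/15); meets KD at W = (13/15, 13/15)
W = K + t·(D−K) with t = 11/3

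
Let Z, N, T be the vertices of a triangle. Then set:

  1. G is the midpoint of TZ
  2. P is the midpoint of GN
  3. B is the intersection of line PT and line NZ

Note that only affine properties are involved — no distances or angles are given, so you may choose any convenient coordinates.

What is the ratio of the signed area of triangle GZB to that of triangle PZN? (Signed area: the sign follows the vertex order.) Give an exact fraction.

Choose coordinates Z = (0, 0), N = (1, 0), T = (0, 1).
1. G is the midpoint of TZ ⇒ G = (0, 1/2)
2. P is the midpoint of GN ⇒ P = (1/2, 1/4)
3. B is the intersection of line PT and line NZ ⇒ B = (2/3, 0)
2·[GZB] = 1/3, 2·[PZN] = 1/4
[GZB]:[PZN] = 1/3:1/4 = 4/3

[GZB]:[PZN] = 4/3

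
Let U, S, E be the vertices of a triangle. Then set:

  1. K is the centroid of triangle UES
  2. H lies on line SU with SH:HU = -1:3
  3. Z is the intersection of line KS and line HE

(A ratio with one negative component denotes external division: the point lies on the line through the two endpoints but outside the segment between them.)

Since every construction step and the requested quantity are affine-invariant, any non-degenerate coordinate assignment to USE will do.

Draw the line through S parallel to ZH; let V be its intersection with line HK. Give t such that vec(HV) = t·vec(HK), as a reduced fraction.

t = 3/4

Work in coordinates with U = (0, 0), S = (1, 0), E = (0, 1).
1. K is the centroid of triangle UES ⇒ K = (1/3, 1/3)
2. H lies on line SU with SH:HU = -1:3 ⇒ H = (3/2, 0)
3. Z is the intersection of line KS and line HE ⇒ Z = (3, -1)
through S parallel to ZH: direction (-3/2, 1); meets HK at V = (5/8, 1/4)
V = H + t·(K−H) with t = 3/4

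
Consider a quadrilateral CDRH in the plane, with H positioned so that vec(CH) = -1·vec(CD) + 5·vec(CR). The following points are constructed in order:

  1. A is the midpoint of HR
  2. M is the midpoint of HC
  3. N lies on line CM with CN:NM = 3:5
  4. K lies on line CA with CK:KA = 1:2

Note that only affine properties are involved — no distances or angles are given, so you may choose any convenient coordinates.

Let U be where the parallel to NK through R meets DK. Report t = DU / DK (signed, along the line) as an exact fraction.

Assign C = (0, 0), D = (1, 0), R = (0, 1), H = (-1, 5) — the answer is frame-independent, so this choice is without loss of generality.
1. A is the midpoint of HR ⇒ A = (-1/2, 3)
2. M is the midpoint of HC ⇒ M = (-1/2, 5/2)
3. N lies on line CM with CN:NM = 3:5 ⇒ N = (-3/16, 15/16)
4. K lies on line CA with CK:KA = 1:2 ⇒ K = (-1/6, 1)
through R parallel to NK: direction (1/48, 1/16); meets DK at U = (-1/27, 8/9)
U = D + t·(K−D) with t = 8/9

t = 8/9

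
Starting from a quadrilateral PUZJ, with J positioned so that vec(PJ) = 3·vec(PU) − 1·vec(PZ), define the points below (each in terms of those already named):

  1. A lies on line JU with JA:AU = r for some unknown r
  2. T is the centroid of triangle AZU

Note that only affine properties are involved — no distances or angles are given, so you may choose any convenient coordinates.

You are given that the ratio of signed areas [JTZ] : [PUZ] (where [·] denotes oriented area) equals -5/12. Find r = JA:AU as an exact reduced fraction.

Assign P = (0, 0), U = (1, 0), Z = (0, 1), J = (3, -1) — the answer is frame-independent, so this choice is without loss of generality.
1. With JA:AU = r, write λ = r/(r+1) so A = J + λ·(U−J); A is affine-linear in λ
2. T is the centroid of triangle AZU ⇒ T is an affine combination of earlier points and hence also affine-linear in λ
Every point depending on A is an affine combination of A and λ-independent points, so each such coordinate is linear in λ; the λ² term in each signed area is a multiple of (U−J)×(U−J) = 0, so 2·[JTZ] and 2·[PUZ] are each linear in λ. Evaluating at λ=0 and λ=1:
  2·[JTZ] = -1/3·λ − 1/3,   2·[PUZ] = 1
So [JTZ]:[PUZ] = (-1/3·λ − 1/3) / (1). Setting this equal to -5/12:
  -1/3·λ − 1/3 = -5/12·(1)  ⇒  λ = 1/4
Then r = λ/(1−λ) = (1/4)/(3/4) = 1/3. Check: with r = 1/3, A = (5/2, -3/4) and [JTZ]:[PUZ] = -5/12 as required.

r = 1/3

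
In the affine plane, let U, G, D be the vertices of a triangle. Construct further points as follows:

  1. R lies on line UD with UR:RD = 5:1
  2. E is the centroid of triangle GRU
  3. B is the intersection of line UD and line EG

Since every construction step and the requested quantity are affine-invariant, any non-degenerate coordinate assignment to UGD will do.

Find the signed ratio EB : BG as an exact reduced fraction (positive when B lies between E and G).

Set U = (0, 0), G = (1, 0), D = (0, 1); any affine frame gives the same invariant.
1. R lies on line UD with UR:RD = 5:1 ⇒ R = (0, 5/6)
2. E is the centroid of triangle GRU ⇒ E = (1/3, 5/18)
3. B is the intersection of line UD and line EG ⇒ B = (0, 5/12)
B = E + t·(G−E) with t = -1/2, so EB:BG = t:(1−t) = -1/2:3/2

EB:BG = -1/3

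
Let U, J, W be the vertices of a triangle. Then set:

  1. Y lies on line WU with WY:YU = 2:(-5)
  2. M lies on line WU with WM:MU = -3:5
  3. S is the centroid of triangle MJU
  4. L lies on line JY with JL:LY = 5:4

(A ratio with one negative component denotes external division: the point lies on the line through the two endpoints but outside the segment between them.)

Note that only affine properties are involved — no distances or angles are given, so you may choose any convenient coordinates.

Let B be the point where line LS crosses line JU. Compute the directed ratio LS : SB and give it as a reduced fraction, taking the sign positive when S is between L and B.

Set U = (0, 0), J = (1, 0), W = (0, 1); any affine frame gives the same invariant.
1. Y lies on line WU with WY:YU = 2:(-5) ⇒ Y = (0, 5/3)
2. M lies on line WU with WM:MU = -3:5 ⇒ M = (0, 5/2)
3. S is the centroid of triangle MJU ⇒ S = (1/3, 5/6)
4. L lies on line JY with JL:LY = 5:4 ⇒ L = (4/9, 25/27)
line LS meets JU at B = (-2/3, 0)
S = L + t·(B−L) with t = 1/10, so LS:SB = 1/10:9/10

LS:SB = 1/9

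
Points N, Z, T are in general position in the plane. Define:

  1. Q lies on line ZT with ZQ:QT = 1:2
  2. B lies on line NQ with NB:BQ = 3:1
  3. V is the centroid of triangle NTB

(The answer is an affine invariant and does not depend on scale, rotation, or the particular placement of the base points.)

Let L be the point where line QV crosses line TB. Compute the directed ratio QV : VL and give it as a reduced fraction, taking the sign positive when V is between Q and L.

Set N = (0, 0), Z = (1, 0), T = (0, 1); any affine frame gives the same invariant.
1. Q lies on line ZT with ZQ:QT = 1:2 ⇒ Q = (2/3, 1/3)
2. B lies on line NQ with NB:BQ = 3:1 ⇒ B = (1/2, 1/4)
3. V is the centroid of triangle NTB ⇒ V = (1/6, 5/12)
line QV meets TB at L = (5/12, 3/8)
V = Q + t·(L−Q) with t = 2, so QV:VL = 2:-1

QV:VL = -2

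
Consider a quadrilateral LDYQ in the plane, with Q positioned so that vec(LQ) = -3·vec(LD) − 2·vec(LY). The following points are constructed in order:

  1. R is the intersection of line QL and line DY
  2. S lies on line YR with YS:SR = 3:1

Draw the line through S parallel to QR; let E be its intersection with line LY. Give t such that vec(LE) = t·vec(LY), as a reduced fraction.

t = 1/4

Set L = (0, 0), D = (1, 0), Y = (0, 1), Q = (-3, -2); any affine frame gives the same invariant.
1. R is the intersection of line QL and line DY ⇒ R = (3/5, 2/5)
2. S lies on line YR with YS:SR = 3:1 ⇒ S = (9/20, 11/20)
through S parallel to QR: direction (18/5, 12/5); meets LY at E = (0, 1/4)
E = L + t·(Y−L) with t = 1/4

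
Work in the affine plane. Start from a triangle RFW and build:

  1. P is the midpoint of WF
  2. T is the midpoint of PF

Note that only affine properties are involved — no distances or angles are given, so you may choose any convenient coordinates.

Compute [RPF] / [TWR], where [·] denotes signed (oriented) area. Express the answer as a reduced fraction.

[RPF]:[TWR] = -2/3

Assign R = (0, 0), F = (1, 0), W = (0, 1) — the answer is frame-independent, so this choice is without loss of generality.
1. P is the midpoint of WF ⇒ P = (1/2, 1/2)
2. T is the midpoint of PF ⇒ T = (3/4, 1/4)
2·[RPF] = -1/2, 2·[TWR] = 3/4
[RPF]:[TWR] = -1/2:3/4 = -2/3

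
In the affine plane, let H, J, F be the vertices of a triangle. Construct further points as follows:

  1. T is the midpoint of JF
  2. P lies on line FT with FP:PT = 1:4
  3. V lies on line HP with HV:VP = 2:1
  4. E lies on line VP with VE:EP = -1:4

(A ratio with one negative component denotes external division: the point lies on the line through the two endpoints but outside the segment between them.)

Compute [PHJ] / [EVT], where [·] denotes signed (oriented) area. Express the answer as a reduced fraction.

[PHJ]:[EVT] = -81/4

Choose coordinates H = (0, 0), J = (1, 0), F = (0, 1).
1. T is the midpoint of JF ⇒ T = (1/2, 1/2)
2. P lies on line FT with FP:PT = 1:4 ⇒ P = (1/10, 9/10)
3. V lies on line HP with HV:VP = 2:1 ⇒ V = (1/15, 3/5)
4. E lies on line VP with VE:EP = -1:4 ⇒ E = (1/18, 1/2)
2·[PHJ] = 9/10, 2·[EVT] = -2/45
[PHJ]:[EVT] = 9/10:-2/45 = -81/4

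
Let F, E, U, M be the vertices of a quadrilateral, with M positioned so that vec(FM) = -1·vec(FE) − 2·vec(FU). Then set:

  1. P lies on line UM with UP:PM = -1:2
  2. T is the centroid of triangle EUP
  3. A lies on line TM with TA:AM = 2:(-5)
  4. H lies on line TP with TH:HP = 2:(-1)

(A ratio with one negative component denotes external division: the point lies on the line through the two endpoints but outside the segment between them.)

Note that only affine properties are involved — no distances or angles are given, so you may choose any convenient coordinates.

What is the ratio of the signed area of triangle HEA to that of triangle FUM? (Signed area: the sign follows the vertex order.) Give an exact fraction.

Set F = (0, 0), E = (1, 0), U = (0, 1), M = (-1, -2); any affine frame gives the same invariant.
1. P lies on line UM with UP:PM = -1:2 ⇒ P = (1, 4)
2. T is the centroid of triangle EUP ⇒ T = (2/3, 5/3)
3. A lies on line TM with TA:AM = 2:(-5) ⇒ A = (16/9, 37/9)
4. H lies on line TP with TH:HP = 2:(-1) ⇒ H = (4/3, 19/3)
2·[HEA] = 32/9, 2·[FUM] = 1
[HEA]:[FUM] = 32/9:1 = 32/9

[HEA]:[FUM] = 32/9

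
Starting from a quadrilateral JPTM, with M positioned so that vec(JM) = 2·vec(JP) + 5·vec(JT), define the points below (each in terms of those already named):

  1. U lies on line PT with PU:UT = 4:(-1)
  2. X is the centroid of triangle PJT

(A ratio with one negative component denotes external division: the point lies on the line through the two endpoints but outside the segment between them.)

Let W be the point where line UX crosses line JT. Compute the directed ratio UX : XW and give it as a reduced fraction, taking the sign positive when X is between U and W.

UX:XW = -2

Assign J = (0, 0), P = (1, 0), T = (0, 1), M = (2, 5) — the answer is frame-independent, so this choice is without loss of generality.
1. U lies on line PT with PU:UT = 4:(-1) ⇒ U = (-1/3, 4/3)
2. X is the centroid of triangle PJT ⇒ X = (1/3, 1/3)
line UX meets JT at W = (0, 5/6)
X = U + t·(W−U) with t = 2, so UX:XW = 2:-1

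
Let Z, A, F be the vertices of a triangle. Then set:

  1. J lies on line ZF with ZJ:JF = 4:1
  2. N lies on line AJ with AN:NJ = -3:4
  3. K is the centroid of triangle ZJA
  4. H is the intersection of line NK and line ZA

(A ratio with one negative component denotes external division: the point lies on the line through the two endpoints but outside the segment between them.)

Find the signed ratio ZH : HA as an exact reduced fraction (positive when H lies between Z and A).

ZH:HA = 7/3

Work in coordinates with Z = (0, 0), A = (1, 0), F = (0, 1).
1. J lies on line ZF with ZJ:JF = 4:1 ⇒ J = (0, 4/5)
2. N lies on line AJ with AN:NJ = -3:4 ⇒ N = (4, -12/5)
3. K is the centroid of triangle ZJA ⇒ K = (1/3, 4/15)
4. H is the intersection of line NK and line ZA ⇒ H = (7/10, 0)
H = Z + t·(A−Z) with t = 7/10, so ZH:HA = t:(1−t) = 7/10:3/10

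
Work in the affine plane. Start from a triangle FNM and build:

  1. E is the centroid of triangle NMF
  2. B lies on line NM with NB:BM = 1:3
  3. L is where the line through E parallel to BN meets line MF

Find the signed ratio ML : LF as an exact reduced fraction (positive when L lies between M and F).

Work in coordinates with F = (0, 0), N = (1, 0), M = (0, 1).
1. E is the centroid of triangle NMF ⇒ E = (1/3, 1/3)
2. B lies on line NM with NB:BM = 1:3 ⇒ B = (3/4, 1/4)
3. L is where the line through E parallel to BN meets line MF ⇒ L = (0, 2/3)
L = M + t·(F−M) with t = 1/3, so ML:LF = t:(1−t) = 1/3:2/3

ML:LF = 1/2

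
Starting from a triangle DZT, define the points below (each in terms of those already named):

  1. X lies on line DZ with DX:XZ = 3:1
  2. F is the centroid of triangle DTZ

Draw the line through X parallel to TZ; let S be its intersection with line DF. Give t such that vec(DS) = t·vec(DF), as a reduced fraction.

Set D = (0, 0), Z = (1, 0), T = (0, 1); any affine frame gives the same invariant.
1. X lies on line DZ with DX:XZ = 3:1 ⇒ X = (3/4, 0)
2. F is the centroid of triangle DTZ ⇒ F = (1/3, 1/3)
through X parallel to TZ: direction (1, -1); meets DF at S = (3/8, 3/8)
S = D + t·(F−D) with t = 9/8

t = 9/8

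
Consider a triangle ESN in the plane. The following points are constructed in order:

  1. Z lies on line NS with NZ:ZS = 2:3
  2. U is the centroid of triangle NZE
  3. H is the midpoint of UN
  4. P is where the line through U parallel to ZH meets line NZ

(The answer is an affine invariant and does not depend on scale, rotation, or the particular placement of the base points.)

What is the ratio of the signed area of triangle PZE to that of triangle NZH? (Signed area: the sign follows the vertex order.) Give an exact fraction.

[PZE]:[NZH] = -6

Assign E = (0, 0), S = (1, 0), N = (0, 1) — the answer is frame-independent, so this choice is without loss of generality.
1. Z lies on line NS with NZ:ZS = 2:3 ⇒ Z = (2/5, 3/5)
2. U is the centroid of triangle NZE ⇒ U = (2/15, 8/15)
3. H is the midpoint of UN ⇒ H = (1/15, 23/30)
4. P is where the line through U parallel to ZH meets line NZ ⇒ P = (4/5, 1/5)
2·[PZE] = 2/5, 2·[NZH] = -1/15
[PZE]:[NZH] = 2/5:-1/15 = -6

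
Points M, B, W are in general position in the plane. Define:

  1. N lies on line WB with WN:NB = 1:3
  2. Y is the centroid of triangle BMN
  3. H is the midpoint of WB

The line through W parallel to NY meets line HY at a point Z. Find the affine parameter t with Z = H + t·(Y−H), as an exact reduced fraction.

Work in coordinates with M = (0, 0), B = (1, 0), W = (0, 1).
1. N lies on line WB with WN:NB = 1:3 ⇒ N = (1/4, 3/4)
2. Y is the centroid of triangle BMN ⇒ Y = (5/12, 1/4)
3. H is the midpoint of WB ⇒ H = (1/2, 1/2)
through W parallel to NY: direction (1/6, -1/2); meets HY at Z = (1/3, 0)
Z = H + t·(Y−H) with t = 2

t = 2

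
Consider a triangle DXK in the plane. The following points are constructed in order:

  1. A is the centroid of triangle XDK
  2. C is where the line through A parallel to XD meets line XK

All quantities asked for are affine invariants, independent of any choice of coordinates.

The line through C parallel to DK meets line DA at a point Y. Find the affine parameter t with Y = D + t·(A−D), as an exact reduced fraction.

Choose coordinates D = (0, 0), X = (1, 0), K = (0, 1).
1. A is the centroid of triangle XDK ⇒ A = (1/3, 1/3)
2. C is where the line through A parallel to XD meets line XK ⇒ C = (2/3, 1/3)
through C parallel to DK: direction (0, 1); meets DA at Y = (2/3, 2/3)
Y = D + t·(A−D) with t = 2

t = 2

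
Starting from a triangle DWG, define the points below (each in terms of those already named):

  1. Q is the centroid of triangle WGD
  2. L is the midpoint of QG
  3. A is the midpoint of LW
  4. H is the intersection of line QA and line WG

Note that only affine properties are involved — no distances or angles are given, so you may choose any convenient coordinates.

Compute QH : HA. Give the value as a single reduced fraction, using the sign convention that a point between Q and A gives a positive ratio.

QH:HA = -4

Set D = (0, 0), W = (1, 0), G = (0, 1); any affine frame gives the same invariant.
1. Q is the centroid of triangle WGD ⇒ Q = (1/3, 1/3)
2. L is the midpoint of QG ⇒ L = (1/6, 2/3)
3. A is the midpoint of LW ⇒ A = (7/12, 1/3)
4. H is the intersection of line QA and line WG ⇒ H = (2/3, 1/3)
H = Q + t·(A−Q) with t = 4/3, so QH:HA = t:(1−t) = 4/3:-1/3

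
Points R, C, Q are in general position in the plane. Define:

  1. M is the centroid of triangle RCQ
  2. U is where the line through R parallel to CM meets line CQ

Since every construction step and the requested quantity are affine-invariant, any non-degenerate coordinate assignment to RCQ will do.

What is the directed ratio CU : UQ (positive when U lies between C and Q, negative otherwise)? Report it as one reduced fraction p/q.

Set R = (0, 0), C = (1, 0), Q = (0, 1); any affine frame gives the same invariant.
1. M is the centroid of triangle RCQ ⇒ M = (1/3, 1/3)
2. U is where the line through R parallel to CM meets line CQ ⇒ U = (2, -1)
U = C + t·(Q−C) with t = -1, so CU:UQ = t:(1−t) = -1:2

CU:UQ = -1/2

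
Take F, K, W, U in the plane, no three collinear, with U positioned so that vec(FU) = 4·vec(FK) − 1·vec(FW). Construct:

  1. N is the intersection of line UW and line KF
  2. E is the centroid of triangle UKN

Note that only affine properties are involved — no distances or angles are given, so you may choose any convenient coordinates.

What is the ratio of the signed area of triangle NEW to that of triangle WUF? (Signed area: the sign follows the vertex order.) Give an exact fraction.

Choose coordinates F = (0, 0), K = (1, 0), W = (0, 1), U = (4, -1).
1. N is the intersection of line UW and line KF ⇒ N = (2, 0)
2. E is the centroid of triangle UKN ⇒ E = (7/3, -1/3)
2·[NEW] = -1/3, 2·[WUF] = -4
[NEW]:[WUF] = -1/3:-4 = 1/12

[NEW]:[WUF] = 1/12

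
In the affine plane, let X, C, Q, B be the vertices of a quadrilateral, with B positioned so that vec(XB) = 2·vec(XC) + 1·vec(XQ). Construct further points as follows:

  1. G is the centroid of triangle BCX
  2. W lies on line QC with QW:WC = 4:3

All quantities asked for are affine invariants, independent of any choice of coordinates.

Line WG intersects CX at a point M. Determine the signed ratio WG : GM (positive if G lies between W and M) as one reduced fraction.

WG:GM = 2/7

Set X = (0, 0), C = (1, 0), Q = (0, 1), B = (2, 1); any affine frame gives the same invariant.
1. G is the centroid of triangle BCX ⇒ G = (1, 1/3)
2. W lies on line QC with QW:WC = 4:3 ⇒ W = (4/7, 3/7)
line WG meets CX at M = (5/2, 0)
G = W + t·(M−W) with t = 2/9, so WG:GM = 2/9:7/9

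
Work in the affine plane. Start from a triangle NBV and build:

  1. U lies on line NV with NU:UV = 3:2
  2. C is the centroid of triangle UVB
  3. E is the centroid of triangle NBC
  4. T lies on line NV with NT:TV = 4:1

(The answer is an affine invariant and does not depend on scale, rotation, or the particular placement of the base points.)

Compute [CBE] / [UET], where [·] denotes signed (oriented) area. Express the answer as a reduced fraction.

Set N = (0, 0), B = (1, 0), V = (0, 1); any affine frame gives the same invariant.
1. U lies on line NV with NU:UV = 3:2 ⇒ U = (0, 3/5)
2. C is the centroid of triangle UVB ⇒ C = (1/3, 8/15)
3. E is the centroid of triangle NBC ⇒ E = (4/9, 8/45)
4. T lies on line NV with NT:TV = 4:1 ⇒ T = (0, 4/5)
2·[CBE] = -8/45, 2·[UET] = 4/45
[CBE]:[UET] = -8/45:4/45 = -2

[CBE]:[UET] = -2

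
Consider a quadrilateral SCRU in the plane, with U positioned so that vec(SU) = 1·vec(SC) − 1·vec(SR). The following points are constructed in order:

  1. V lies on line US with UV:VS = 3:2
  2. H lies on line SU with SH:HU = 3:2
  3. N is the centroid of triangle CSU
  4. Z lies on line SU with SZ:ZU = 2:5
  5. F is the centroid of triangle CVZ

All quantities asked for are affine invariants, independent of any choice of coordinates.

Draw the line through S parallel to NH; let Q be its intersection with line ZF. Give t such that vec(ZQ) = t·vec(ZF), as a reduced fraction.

t = -15/11

Work in coordinates with S = (0, 0), C = (1, 0), R = (0, 1), U = (1, -1).
1. V lies on line US with UV:VS = 3:2 ⇒ V = (2/5, -2/5)
2. H lies on line SU with SH:HU = 3:2 ⇒ H = (3/5, -3/5)
3. N is the centroid of triangle CSU ⇒ N = (2/3, -1/3)
4. Z lies on line SU with SZ:ZU = 2:5 ⇒ Z = (2/7, -2/7)
5. F is the centroid of triangle CVZ ⇒ F = (59/105, -8/35)
through S parallel to NH: direction (-1/15, -4/15); meets ZF at Q = (-1/11, -4/11)
Q = Z + t·(F−Z) with t = -15/11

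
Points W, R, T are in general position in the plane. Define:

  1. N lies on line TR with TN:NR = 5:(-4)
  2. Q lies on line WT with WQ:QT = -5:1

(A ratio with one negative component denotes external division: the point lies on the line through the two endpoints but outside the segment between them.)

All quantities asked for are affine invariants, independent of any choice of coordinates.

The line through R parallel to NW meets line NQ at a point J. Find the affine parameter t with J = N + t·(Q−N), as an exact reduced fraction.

t = 16/25

Work in coordinates with W = (0, 0), R = (1, 0), T = (0, 1).
1. N lies on line TR with TN:NR = 5:(-4) ⇒ N = (5, -4)
2. Q lies on line WT with WQ:QT = -5:1 ⇒ Q = (0, 5/4)
through R parallel to NW: direction (-5, 4); meets NQ at J = (9/5, -16/25)
J = N + t·(Q−N) with t = 16/25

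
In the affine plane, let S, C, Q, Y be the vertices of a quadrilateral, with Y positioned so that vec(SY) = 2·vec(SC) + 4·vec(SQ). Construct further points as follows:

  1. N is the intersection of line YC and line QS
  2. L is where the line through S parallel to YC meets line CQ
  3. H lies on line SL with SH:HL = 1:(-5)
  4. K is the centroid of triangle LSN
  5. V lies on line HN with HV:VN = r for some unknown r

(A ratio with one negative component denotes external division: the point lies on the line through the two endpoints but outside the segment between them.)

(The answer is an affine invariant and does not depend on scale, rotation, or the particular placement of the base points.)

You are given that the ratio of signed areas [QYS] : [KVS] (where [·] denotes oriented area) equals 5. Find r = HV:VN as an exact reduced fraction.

Set S = (0, 0), C = (1, 0), Q = (0, 1), Y = (2, 4); any affine frame gives the same invariant.
1. N is the intersection of line YC and line QS ⇒ N = (0, -4)
2. L is where the line through S parallel to YC meets line CQ ⇒ L = (1/5, 4/5)
3. H lies on line SL with SH:HL = 1:(-5) ⇒ H = (-1/20, -1/5)
4. K is the centroid of triangle LSN ⇒ K = (1/15, -16/15)
5. With HV:VN = r, write λ = r/(r+1) so V = H + λ·(N−H); V is affine-linear in λ
Every point depending on V is an affine combination of V and λ-independent points, so each such coordinate is linear in λ; the λ² term in each signed area is a multiple of (N−H)×(N−H) = 0, so 2·[QYS] and 2·[KVS] are each linear in λ. Evaluating at λ=0 and λ=1:
  2·[QYS] = -2,   2·[KVS] = -1/5·λ − 1/15
So [QYS]:[KVS] = (-2) / (-1/5·λ − 1/15). Setting this equal to 5:
  -2 = 5·(-1/5·λ − 1/15)  ⇒  λ = 5/3
Then r = λ/(1−λ) = (5/3)/(-2/3) = -5/2. Check: with r = -5/2, V = (1/30, -98/15) and [QYS]:[KVS] = 5 as required.

r = -5/2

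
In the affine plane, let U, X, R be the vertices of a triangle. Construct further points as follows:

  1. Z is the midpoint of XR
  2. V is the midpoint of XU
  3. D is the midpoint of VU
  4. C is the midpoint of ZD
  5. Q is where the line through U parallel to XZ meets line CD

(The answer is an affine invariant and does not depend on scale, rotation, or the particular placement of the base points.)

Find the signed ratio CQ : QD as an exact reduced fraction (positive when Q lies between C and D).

Assign U = (0, 0), X = (1, 0), R = (0, 1) — the answer is frame-independent, so this choice is without loss of generality.
1. Z is the midpoint of XR ⇒ Z = (1/2, 1/2)
2. V is the midpoint of XU ⇒ V = (1/2, 0)
3. D is the midpoint of VU ⇒ D = (1/4, 0)
4. C is the midpoint of ZD ⇒ C = (3/8, 1/4)
5. Q is where the line through U parallel to XZ meets line CD ⇒ Q = (1/6, -1/6)
Q = C + t·(D−C) with t = 5/3, so CQ:QD = t:(1−t) = 5/3:-2/3

CQ:QD = -5/2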